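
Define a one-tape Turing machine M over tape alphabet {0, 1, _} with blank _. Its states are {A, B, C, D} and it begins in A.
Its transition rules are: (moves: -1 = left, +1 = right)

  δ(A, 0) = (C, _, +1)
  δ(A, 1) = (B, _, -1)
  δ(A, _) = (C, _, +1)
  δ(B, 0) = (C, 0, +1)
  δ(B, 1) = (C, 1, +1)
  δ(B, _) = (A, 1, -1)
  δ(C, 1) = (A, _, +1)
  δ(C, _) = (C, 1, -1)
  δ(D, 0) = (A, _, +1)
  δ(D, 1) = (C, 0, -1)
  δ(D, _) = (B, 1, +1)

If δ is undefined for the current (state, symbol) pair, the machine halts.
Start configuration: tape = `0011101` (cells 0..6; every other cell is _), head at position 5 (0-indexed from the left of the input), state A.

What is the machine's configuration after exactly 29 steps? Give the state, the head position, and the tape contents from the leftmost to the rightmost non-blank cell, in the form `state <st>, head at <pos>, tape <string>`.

A | 00111[0]1____   read 0 → write _, move +1, go to C
C | 00111_[1]____   read 1 → write _, move +1, go to A
A | 00111__[_]___   read _ → write _, move +1, go to C
C | 00111___[_]__   read _ → write 1, move -1, go to C
C | 00111__[_]1__   read _ → write 1, move -1, go to C
C | 00111_[_]11__   read _ → write 1, move -1, go to C
C | 00111[_]111__   read _ → write 1, move -1, go to C
C | 0011[1]1111__   read 1 → write _, move +1, go to A
A | 0011_[1]111__   read 1 → write _, move -1, go to B
B | 0011[_]_111__   read _ → write 1, move -1, go to A
A | 001[1]1_111__   read 1 → write _, move -1, go to B
B | 00[1]_1_111__   read 1 → write 1, move +1, go to C
C | 001[_]1_111__   read _ → write 1, move -1, go to C
C | 00[1]11_111__   read 1 → write _, move +1, go to A
A | 00_[1]1_111__   read 1 → write _, move -1, go to B
B | 00[_]_1_111__   read _ → write 1, move -1, go to A
A | 0[0]1_1_111__   read 0 → write _, move +1, go to C
C | 0_[1]_1_111__   read 1 → write _, move +1, go to A
A | 0__[_]1_111__   read _ → write _, move +1, go to C
C | 0___[1]_111__   read 1 → write _, move +1, go to A
A | 0____[_]111__   read _ → write _, move +1, go to C
C | 0_____[1]11__   read 1 → write _, move +1, go to A
A | 0______[1]1__   read 1 → write _, move -1, go to B
B | 0_____[_]_1__   read _ → write 1, move -1, go to A
A | 0____[_]1_1__   read _ → write _, move +1, go to C
C | 0_____[1]_1__   read 1 → write _, move +1, go to A
A | 0______[_]1__   read _ → write _, move +1, go to C
C | 0_______[1]__   read 1 → write _, move +1, go to A
A | 0________[_]_   read _ → write _, move +1, go to C
C | 0_________[_]
After 29 steps: state C, head at 10, tape 0.

state C, head at 10, tape 0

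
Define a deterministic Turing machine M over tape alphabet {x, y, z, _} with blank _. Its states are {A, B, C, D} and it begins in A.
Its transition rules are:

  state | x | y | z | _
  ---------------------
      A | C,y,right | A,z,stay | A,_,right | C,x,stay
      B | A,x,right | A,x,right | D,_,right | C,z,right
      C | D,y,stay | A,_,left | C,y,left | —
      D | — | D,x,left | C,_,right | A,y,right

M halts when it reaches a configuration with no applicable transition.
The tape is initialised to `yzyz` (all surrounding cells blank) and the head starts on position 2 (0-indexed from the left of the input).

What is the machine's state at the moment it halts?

A | yz[y]z__   read y → write z, move stay, go to A
A | yz[z]z__   read z → write _, move right, go to A
A | yz_[z]__   read z → write _, move right, go to A
A | yz__[_]_   read _ → write x, move stay, go to C
C | yz__[x]_   read x → write y, move stay, go to D
D | yz__[y]_   read y → write x, move left, go to D
D | yz_[_]x_   read _ → write y, move right, go to A
A | yz_y[x]_   read x → write y, move right, go to C
C | yz_yy[_]
No transition is defined for (C, _); M halts in state C.

C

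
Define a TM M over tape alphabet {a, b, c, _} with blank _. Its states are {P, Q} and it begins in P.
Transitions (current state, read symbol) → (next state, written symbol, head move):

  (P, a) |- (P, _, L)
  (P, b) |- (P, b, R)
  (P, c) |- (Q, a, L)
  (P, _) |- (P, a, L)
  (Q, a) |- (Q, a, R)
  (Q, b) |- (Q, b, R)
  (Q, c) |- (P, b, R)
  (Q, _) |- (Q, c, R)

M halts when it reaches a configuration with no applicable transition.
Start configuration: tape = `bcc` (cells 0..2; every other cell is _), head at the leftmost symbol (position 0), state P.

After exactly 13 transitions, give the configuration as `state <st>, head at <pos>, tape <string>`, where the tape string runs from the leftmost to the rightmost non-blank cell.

P | [b]cc_   read b → write b, move R, go to P
P | b[c]c_   read c → write a, move L, go to Q
Q | [b]ac_   read b → write b, move R, go to Q
Q | b[a]c_   read a → write a, move R, go to Q
Q | ba[c]_   read c → write b, move R, go to P
P | bab[_]   read _ → write a, move L, go to P
P | ba[b]a   read b → write b, move R, go to P
P | bab[a]   read a → write _, move L, go to P
P | ba[b]_   read b → write b, move R, go to P
P | bab[_]   read _ → write a, move L, go to P
P | ba[b]a   read b → write b, move R, go to P
P | bab[a]   read a → write _, move L, go to P
P | ba[b]_   read b → write b, move R, go to P
P | bab[_]
After 13 steps: state P, head at 3, tape bab.

state P, head at 3, tape bab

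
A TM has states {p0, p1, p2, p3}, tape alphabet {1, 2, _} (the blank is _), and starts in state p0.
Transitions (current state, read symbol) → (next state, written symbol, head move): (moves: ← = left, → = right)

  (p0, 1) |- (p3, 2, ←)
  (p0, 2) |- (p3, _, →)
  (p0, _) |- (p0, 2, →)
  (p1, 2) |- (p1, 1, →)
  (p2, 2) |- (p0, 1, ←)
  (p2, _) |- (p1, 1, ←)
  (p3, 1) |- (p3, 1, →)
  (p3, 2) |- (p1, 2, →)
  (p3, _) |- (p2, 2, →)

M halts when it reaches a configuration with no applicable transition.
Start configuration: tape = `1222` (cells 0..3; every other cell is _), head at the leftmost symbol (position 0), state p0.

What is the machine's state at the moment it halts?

p1

state=p0 head=0 tape=_[1]222_   (p0,1)→(p3,2,←)
state=p3 head=-1 tape=[_]2222_   (p3,_)→(p2,2,→)
state=p2 head=0 tape=2[2]222_   (p2,2)→(p0,1,←)
state=p0 head=-1 tape=[2]1222_   (p0,2)→(p3,_,→)
state=p3 head=0 tape=_[1]222_   (p3,1)→(p3,1,→)
state=p3 head=1 tape=_1[2]22_   (p3,2)→(p1,2,→)
state=p1 head=2 tape=_12[2]2_   (p1,2)→(p1,1,→)
state=p1 head=3 tape=_121[2]_   (p1,2)→(p1,1,→)
state=p1 head=4 tape=_1211[_]
No transition is defined for (p1, _); M halts in state p1.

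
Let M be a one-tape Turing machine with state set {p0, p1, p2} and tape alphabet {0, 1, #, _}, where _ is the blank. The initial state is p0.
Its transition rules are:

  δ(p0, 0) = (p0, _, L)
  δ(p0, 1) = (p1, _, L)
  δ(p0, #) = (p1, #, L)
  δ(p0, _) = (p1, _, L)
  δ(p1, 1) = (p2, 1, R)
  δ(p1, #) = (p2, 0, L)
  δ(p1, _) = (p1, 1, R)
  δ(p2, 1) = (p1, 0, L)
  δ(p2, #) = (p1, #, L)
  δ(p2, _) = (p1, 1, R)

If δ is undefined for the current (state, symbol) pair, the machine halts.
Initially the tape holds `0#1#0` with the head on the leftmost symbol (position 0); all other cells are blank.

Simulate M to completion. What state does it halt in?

p2

p0 | __[0]#1#0   read 0 → write _, move L, go to p0
p0 | _[_]_#1#0   read _ → write _, move L, go to p1
p1 | [_]__#1#0   read _ → write 1, move R, go to p1
p1 | 1[_]_#1#0   read _ → write 1, move R, go to p1
p1 | 11[_]#1#0   read _ → write 1, move R, go to p1
p1 | 111[#]1#0   read # → write 0, move L, go to p2
p2 | 11[1]01#0   read 1 → write 0, move L, go to p1
p1 | 1[1]001#0   read 1 → write 1, move R, go to p2
p2 | 11[0]01#0
No transition is defined for (p2, 0); M halts in state p2.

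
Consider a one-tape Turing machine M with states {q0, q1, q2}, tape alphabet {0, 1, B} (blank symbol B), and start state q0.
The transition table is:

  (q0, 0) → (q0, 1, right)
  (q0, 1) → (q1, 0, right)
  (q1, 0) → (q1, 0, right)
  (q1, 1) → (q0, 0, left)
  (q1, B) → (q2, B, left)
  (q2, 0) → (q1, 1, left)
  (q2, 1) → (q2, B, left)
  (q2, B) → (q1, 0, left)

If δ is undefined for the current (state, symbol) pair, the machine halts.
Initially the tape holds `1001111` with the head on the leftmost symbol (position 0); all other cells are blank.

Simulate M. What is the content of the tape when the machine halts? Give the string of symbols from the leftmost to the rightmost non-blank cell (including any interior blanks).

0011011

state=q0 head=0 tape=[1]001111B   (q0,1)→(q1,0,right)
state=q1 head=1 tape=0[0]01111B   (q1,0)→(q1,0,right)
state=q1 head=2 tape=00[0]1111B   (q1,0)→(q1,0,right)
state=q1 head=3 tape=000[1]111B   (q1,1)→(q0,0,left)
state=q0 head=2 tape=00[0]0111B   (q0,0)→(q0,1,right)
state=q0 head=3 tape=001[0]111B   (q0,0)→(q0,1,right)
state=q0 head=4 tape=0011[1]11B   (q0,1)→(q1,0,right)
state=q1 head=5 tape=00110[1]1B   (q1,1)→(q0,0,left)
state=q0 head=4 tape=0011[0]01B   (q0,0)→(q0,1,right)
state=q0 head=5 tape=00111[0]1B   (q0,0)→(q0,1,right)
state=q0 head=6 tape=001111[1]B   (q0,1)→(q1,0,right)
state=q1 head=7 tape=0011110[B]   (q1,B)→(q2,B,left)
state=q2 head=6 tape=001111[0]B   (q2,0)→(q1,1,left)
state=q1 head=5 tape=00111[1]1B   (q1,1)→(q0,0,left)
state=q0 head=4 tape=0011[1]01B   (q0,1)→(q1,0,right)
state=q1 head=5 tape=00110[0]1B   (q1,0)→(q1,0,right)
state=q1 head=6 tape=001100[1]B   (q1,1)→(q0,0,left)
state=q0 head=5 tape=00110[0]0B   (q0,0)→(q0,1,right)
state=q0 head=6 tape=001101[0]B   (q0,0)→(q0,1,right)
state=q0 head=7 tape=0011011[B]
The non-blank tape span at halt is 0011011.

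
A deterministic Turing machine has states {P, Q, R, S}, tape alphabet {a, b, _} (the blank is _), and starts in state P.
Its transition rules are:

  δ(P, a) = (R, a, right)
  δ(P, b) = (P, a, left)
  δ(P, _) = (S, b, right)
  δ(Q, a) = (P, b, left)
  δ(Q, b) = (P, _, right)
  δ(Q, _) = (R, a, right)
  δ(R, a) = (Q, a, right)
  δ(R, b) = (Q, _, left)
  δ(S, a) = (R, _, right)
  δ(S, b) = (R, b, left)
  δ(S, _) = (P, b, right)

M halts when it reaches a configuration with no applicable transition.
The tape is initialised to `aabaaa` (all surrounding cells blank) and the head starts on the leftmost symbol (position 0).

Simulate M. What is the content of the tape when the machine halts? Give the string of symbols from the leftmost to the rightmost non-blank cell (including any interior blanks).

state=P head=0 tape=__[a]abaaa   (P,a)→(R,a,right)
state=R head=1 tape=__a[a]baaa   (R,a)→(Q,a,right)
state=Q head=2 tape=__aa[b]aaa   (Q,b)→(P,_,right)
state=P head=3 tape=__aa_[a]aa   (P,a)→(R,a,right)
state=R head=4 tape=__aa_a[a]a   (R,a)→(Q,a,right)
state=Q head=5 tape=__aa_aa[a]   (Q,a)→(P,b,left)
state=P head=4 tape=__aa_a[a]b   (P,a)→(R,a,right)
state=R head=5 tape=__aa_aa[b]   (R,b)→(Q,_,left)
state=Q head=4 tape=__aa_a[a]_   (Q,a)→(P,b,left)
state=P head=3 tape=__aa_[a]b_   (P,a)→(R,a,right)
state=R head=4 tape=__aa_a[b]_   (R,b)→(Q,_,left)
state=Q head=3 tape=__aa_[a]__   (Q,a)→(P,b,left)
state=P head=2 tape=__aa[_]b__   (P,_)→(S,b,right)
state=S head=3 tape=__aab[b]__   (S,b)→(R,b,left)
state=R head=2 tape=__aa[b]b__   (R,b)→(Q,_,left)
state=Q head=1 tape=__a[a]_b__   (Q,a)→(P,b,left)
state=P head=0 tape=__[a]b_b__   (P,a)→(R,a,right)
state=R head=1 tape=__a[b]_b__   (R,b)→(Q,_,left)
state=Q head=0 tape=__[a]__b__   (Q,a)→(P,b,left)
state=P head=-1 tape=_[_]b__b__   (P,_)→(S,b,right)
state=S head=0 tape=_b[b]__b__   (S,b)→(R,b,left)
state=R head=-1 tape=_[b]b__b__   (R,b)→(Q,_,left)
state=Q head=-2 tape=[_]_b__b__   (Q,_)→(R,a,right)
state=R head=-1 tape=a[_]b__b__
The non-blank tape span at halt is a_b__b.

a_b__b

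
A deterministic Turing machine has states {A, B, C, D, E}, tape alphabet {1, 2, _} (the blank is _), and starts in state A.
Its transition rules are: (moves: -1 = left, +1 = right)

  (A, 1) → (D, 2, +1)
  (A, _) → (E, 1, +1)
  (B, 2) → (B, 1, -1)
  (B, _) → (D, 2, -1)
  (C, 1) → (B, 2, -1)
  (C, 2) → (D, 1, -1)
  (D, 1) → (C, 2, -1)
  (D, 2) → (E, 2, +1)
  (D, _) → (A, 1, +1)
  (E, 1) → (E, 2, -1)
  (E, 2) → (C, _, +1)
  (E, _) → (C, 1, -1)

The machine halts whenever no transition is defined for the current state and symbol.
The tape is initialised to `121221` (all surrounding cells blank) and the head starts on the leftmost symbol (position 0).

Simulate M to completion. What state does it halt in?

A | [1]21221___   read 1 → write 2, move +1, go to D
D | 2[2]1221___   read 2 → write 2, move +1, go to E
E | 22[1]221___   read 1 → write 2, move -1, go to E
E | 2[2]2221___   read 2 → write _, move +1, go to C
C | 2_[2]221___   read 2 → write 1, move -1, go to D
D | 2[_]1221___   read _ → write 1, move +1, go to A
A | 21[1]221___   read 1 → write 2, move +1, go to D
D | 212[2]21___   read 2 → write 2, move +1, go to E
E | 2122[2]1___   read 2 → write _, move +1, go to C
C | 2122_[1]___   read 1 → write 2, move -1, go to B
B | 2122[_]2___   read _ → write 2, move -1, go to D
D | 212[2]22___   read 2 → write 2, move +1, go to E
E | 2122[2]2___   read 2 → write _, move +1, go to C
C | 2122_[2]___   read 2 → write 1, move -1, go to D
D | 2122[_]1___   read _ → write 1, move +1, go to A
A | 21221[1]___   read 1 → write 2, move +1, go to D
D | 212212[_]__   read _ → write 1, move +1, go to A
A | 2122121[_]_   read _ → write 1, move +1, go to E
E | 21221211[_]   read _ → write 1, move -1, go to C
C | 2122121[1]1   read 1 → write 2, move -1, go to B
B | 212212[1]21
No transition is defined for (B, 1); M halts in state B.

B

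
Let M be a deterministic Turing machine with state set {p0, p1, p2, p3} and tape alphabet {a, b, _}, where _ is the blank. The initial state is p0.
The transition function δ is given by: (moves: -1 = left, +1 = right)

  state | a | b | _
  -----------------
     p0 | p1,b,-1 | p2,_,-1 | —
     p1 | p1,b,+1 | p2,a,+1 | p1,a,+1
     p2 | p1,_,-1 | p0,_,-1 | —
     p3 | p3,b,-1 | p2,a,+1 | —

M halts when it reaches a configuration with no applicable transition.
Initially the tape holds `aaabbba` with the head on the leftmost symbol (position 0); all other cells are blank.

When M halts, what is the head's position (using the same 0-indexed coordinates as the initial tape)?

3

state=p0 head=0 tape=_[a]aabbba   (p0,a)→(p1,b,-1)
state=p1 head=-1 tape=[_]baabbba   (p1,_)→(p1,a,+1)
state=p1 head=0 tape=a[b]aabbba   (p1,b)→(p2,a,+1)
state=p2 head=1 tape=aa[a]abbba   (p2,a)→(p1,_,-1)
state=p1 head=0 tape=a[a]_abbba   (p1,a)→(p1,b,+1)
state=p1 head=1 tape=ab[_]abbba   (p1,_)→(p1,a,+1)
state=p1 head=2 tape=aba[a]bbba   (p1,a)→(p1,b,+1)
state=p1 head=3 tape=abab[b]bba   (p1,b)→(p2,a,+1)
state=p2 head=4 tape=ababa[b]ba   (p2,b)→(p0,_,-1)
state=p0 head=3 tape=abab[a]_ba   (p0,a)→(p1,b,-1)
state=p1 head=2 tape=aba[b]b_ba   (p1,b)→(p2,a,+1)
state=p2 head=3 tape=abaa[b]_ba   (p2,b)→(p0,_,-1)
state=p0 head=2 tape=aba[a]__ba   (p0,a)→(p1,b,-1)
state=p1 head=1 tape=ab[a]b__ba   (p1,a)→(p1,b,+1)
state=p1 head=2 tape=abb[b]__ba   (p1,b)→(p2,a,+1)
state=p2 head=3 tape=abba[_]_ba
At halt the head is at cell 3.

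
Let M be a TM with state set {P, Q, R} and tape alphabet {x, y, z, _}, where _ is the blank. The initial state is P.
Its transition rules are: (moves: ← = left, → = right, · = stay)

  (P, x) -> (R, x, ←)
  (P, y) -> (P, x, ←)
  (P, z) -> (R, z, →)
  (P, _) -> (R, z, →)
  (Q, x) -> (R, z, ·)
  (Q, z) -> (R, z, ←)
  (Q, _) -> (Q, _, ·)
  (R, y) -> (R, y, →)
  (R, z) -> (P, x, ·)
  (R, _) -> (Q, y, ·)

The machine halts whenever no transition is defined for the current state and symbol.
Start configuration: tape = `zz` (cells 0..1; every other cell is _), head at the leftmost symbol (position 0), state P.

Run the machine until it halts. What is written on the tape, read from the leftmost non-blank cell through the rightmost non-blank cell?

yxx

state=P head=0 tape=_[z]z   (P,z)→(R,z,→)
state=R head=1 tape=_z[z]   (R,z)→(P,x,·)
state=P head=1 tape=_z[x]   (P,x)→(R,x,←)
state=R head=0 tape=_[z]x   (R,z)→(P,x,·)
state=P head=0 tape=_[x]x   (P,x)→(R,x,←)
state=R head=-1 tape=[_]xx   (R,_)→(Q,y,·)
state=Q head=-1 tape=[y]xx
The non-blank tape span at halt is yxx.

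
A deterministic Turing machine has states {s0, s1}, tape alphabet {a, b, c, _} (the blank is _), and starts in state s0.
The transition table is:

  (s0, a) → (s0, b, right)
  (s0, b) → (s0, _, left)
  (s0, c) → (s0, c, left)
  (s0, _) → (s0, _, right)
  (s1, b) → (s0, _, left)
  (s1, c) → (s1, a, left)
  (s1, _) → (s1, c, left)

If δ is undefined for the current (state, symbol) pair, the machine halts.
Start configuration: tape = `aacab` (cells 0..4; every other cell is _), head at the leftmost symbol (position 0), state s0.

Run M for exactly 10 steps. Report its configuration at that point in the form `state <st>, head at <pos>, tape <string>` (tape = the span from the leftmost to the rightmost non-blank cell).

state=s0 head=0 tape=_[a]acab   (s0,a)→(s0,b,right)
state=s0 head=1 tape=_b[a]cab   (s0,a)→(s0,b,right)
state=s0 head=2 tape=_bb[c]ab   (s0,c)→(s0,c,left)
state=s0 head=1 tape=_b[b]cab   (s0,b)→(s0,_,left)
state=s0 head=0 tape=_[b]_cab   (s0,b)→(s0,_,left)
state=s0 head=-1 tape=[_]__cab   (s0,_)→(s0,_,right)
state=s0 head=0 tape=_[_]_cab   (s0,_)→(s0,_,right)
state=s0 head=1 tape=__[_]cab   (s0,_)→(s0,_,right)
state=s0 head=2 tape=___[c]ab   (s0,c)→(s0,c,left)
state=s0 head=1 tape=__[_]cab   (s0,_)→(s0,_,right)
state=s0 head=2 tape=___[c]ab
After 10 steps: state s0, head at 2, tape cab.

state s0, head at 2, tape cab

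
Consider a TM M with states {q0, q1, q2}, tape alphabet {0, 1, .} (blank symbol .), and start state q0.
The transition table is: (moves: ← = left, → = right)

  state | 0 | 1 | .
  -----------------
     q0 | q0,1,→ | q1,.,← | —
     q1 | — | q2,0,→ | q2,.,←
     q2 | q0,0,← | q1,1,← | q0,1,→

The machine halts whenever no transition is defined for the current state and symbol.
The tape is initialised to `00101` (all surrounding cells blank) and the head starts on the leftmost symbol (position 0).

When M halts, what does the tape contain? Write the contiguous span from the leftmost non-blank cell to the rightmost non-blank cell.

10101

q0 | [0]0101.   read 0 → write 1, move →, go to q0
q0 | 1[0]101.   read 0 → write 1, move →, go to q0
q0 | 11[1]01.   read 1 → write ., move ←, go to q1
q1 | 1[1].01.   read 1 → write 0, move →, go to q2
q2 | 10[.]01.   read . → write 1, move →, go to q0
q0 | 101[0]1.   read 0 → write 1, move →, go to q0
q0 | 1011[1].   read 1 → write ., move ←, go to q1
q1 | 101[1]..   read 1 → write 0, move →, go to q2
q2 | 1010[.].   read . → write 1, move →, go to q0
q0 | 10101[.]
The non-blank tape span at halt is 10101.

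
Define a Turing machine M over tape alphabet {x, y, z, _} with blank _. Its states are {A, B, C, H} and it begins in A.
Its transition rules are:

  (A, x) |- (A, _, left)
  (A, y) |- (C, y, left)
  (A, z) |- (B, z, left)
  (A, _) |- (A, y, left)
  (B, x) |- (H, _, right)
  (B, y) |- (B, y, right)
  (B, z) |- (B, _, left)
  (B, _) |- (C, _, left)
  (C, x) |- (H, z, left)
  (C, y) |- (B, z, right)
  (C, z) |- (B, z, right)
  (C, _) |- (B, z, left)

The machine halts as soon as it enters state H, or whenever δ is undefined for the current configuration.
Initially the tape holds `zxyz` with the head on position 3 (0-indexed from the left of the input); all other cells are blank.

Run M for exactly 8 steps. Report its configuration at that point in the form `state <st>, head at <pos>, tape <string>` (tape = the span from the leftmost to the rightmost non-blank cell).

state B, head at 3, tape zxz

state=A head=3 tape=zxy[z]   (A,z)→(B,z,left)
state=B head=2 tape=zx[y]z   (B,y)→(B,y,right)
state=B head=3 tape=zxy[z]   (B,z)→(B,_,left)
state=B head=2 tape=zx[y]_   (B,y)→(B,y,right)
state=B head=3 tape=zxy[_]   (B,_)→(C,_,left)
state=C head=2 tape=zx[y]_   (C,y)→(B,z,right)
state=B head=3 tape=zxz[_]   (B,_)→(C,_,left)
state=C head=2 tape=zx[z]_   (C,z)→(B,z,right)
state=B head=3 tape=zxz[_]
After 8 steps: state B, head at 3, tape zxz.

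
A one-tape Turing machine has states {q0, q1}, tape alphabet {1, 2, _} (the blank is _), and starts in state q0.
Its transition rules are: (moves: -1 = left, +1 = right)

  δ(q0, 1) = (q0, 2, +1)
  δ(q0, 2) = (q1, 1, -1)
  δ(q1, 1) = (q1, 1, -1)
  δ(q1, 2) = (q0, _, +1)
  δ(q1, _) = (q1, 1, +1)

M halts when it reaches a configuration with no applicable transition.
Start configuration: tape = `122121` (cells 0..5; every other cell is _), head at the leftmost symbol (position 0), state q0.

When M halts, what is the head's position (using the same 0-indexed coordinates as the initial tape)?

q0 | [1]22121_   read 1 → write 2, move +1, go to q0
q0 | 2[2]2121_   read 2 → write 1, move -1, go to q1
q1 | [2]12121_   read 2 → write _, move +1, go to q0
q0 | _[1]2121_   read 1 → write 2, move +1, go to q0
q0 | _2[2]121_   read 2 → write 1, move -1, go to q1
q1 | _[2]1121_   read 2 → write _, move +1, go to q0
q0 | __[1]121_   read 1 → write 2, move +1, go to q0
q0 | __2[1]21_   read 1 → write 2, move +1, go to q0
q0 | __22[2]1_   read 2 → write 1, move -1, go to q1
q1 | __2[2]11_   read 2 → write _, move +1, go to q0
q0 | __2_[1]1_   read 1 → write 2, move +1, go to q0
q0 | __2_2[1]_   read 1 → write 2, move +1, go to q0
q0 | __2_22[_]
At halt the head is at cell 6.

6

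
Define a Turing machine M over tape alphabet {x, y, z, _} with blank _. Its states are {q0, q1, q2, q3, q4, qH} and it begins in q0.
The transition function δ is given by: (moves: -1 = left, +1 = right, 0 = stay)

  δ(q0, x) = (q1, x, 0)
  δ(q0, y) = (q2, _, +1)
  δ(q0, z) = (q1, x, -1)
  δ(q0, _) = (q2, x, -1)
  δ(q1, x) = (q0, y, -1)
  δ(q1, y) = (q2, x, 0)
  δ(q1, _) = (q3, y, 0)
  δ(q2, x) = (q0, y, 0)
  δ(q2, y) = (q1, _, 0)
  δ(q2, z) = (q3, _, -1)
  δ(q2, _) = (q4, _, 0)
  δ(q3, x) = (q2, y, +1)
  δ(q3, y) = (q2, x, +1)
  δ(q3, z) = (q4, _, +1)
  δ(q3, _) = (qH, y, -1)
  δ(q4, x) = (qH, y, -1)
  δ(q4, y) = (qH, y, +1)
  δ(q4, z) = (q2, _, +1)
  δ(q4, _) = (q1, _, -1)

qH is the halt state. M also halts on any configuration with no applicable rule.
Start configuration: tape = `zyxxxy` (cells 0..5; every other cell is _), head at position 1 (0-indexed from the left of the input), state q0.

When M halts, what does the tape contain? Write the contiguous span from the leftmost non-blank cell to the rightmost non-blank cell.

state=q0 head=1 tape=__z[y]xxxy_   (q0,y)→(q2,_,+1)
state=q2 head=2 tape=__z_[x]xxy_   (q2,x)→(q0,y,0)
state=q0 head=2 tape=__z_[y]xxy_   (q0,y)→(q2,_,+1)
state=q2 head=3 tape=__z__[x]xy_   (q2,x)→(q0,y,0)
state=q0 head=3 tape=__z__[y]xy_   (q0,y)→(q2,_,+1)
state=q2 head=4 tape=__z___[x]y_   (q2,x)→(q0,y,0)
state=q0 head=4 tape=__z___[y]y_   (q0,y)→(q2,_,+1)
state=q2 head=5 tape=__z____[y]_   (q2,y)→(q1,_,0)
state=q1 head=5 tape=__z____[_]_   (q1,_)→(q3,y,0)
state=q3 head=5 tape=__z____[y]_   (q3,y)→(q2,x,+1)
state=q2 head=6 tape=__z____x[_]   (q2,_)→(q4,_,0)
state=q4 head=6 tape=__z____x[_]   (q4,_)→(q1,_,-1)
state=q1 head=5 tape=__z____[x]_   (q1,x)→(q0,y,-1)
state=q0 head=4 tape=__z___[_]y_   (q0,_)→(q2,x,-1)
state=q2 head=3 tape=__z__[_]xy_   (q2,_)→(q4,_,0)
state=q4 head=3 tape=__z__[_]xy_   (q4,_)→(q1,_,-1)
state=q1 head=2 tape=__z_[_]_xy_   (q1,_)→(q3,y,0)
state=q3 head=2 tape=__z_[y]_xy_   (q3,y)→(q2,x,+1)
state=q2 head=3 tape=__z_x[_]xy_   (q2,_)→(q4,_,0)
state=q4 head=3 tape=__z_x[_]xy_   (q4,_)→(q1,_,-1)
state=q1 head=2 tape=__z_[x]_xy_   (q1,x)→(q0,y,-1)
state=q0 head=1 tape=__z[_]y_xy_   (q0,_)→(q2,x,-1)
state=q2 head=0 tape=__[z]xy_xy_   (q2,z)→(q3,_,-1)
state=q3 head=-1 tape=_[_]_xy_xy_   (q3,_)→(qH,y,-1)
state=qH head=-2 tape=[_]y_xy_xy_
The non-blank tape span at halt is y_xy_xy.

y_xy_xy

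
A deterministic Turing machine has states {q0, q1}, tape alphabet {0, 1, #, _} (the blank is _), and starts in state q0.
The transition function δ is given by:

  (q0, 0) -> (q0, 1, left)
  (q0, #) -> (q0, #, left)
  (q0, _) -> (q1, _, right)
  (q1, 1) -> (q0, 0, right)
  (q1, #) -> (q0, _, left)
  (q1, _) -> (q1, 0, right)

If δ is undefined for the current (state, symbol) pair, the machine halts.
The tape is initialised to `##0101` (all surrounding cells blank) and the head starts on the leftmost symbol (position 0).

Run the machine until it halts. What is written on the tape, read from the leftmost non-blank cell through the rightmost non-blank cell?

state=q0 head=0 tape=_[#]#0101   (q0,#)→(q0,#,left)
state=q0 head=-1 tape=[_]##0101   (q0,_)→(q1,_,right)
state=q1 head=0 tape=_[#]#0101   (q1,#)→(q0,_,left)
state=q0 head=-1 tape=[_]_#0101   (q0,_)→(q1,_,right)
state=q1 head=0 tape=_[_]#0101   (q1,_)→(q1,0,right)
state=q1 head=1 tape=_0[#]0101   (q1,#)→(q0,_,left)
state=q0 head=0 tape=_[0]_0101   (q0,0)→(q0,1,left)
state=q0 head=-1 tape=[_]1_0101   (q0,_)→(q1,_,right)
state=q1 head=0 tape=_[1]_0101   (q1,1)→(q0,0,right)
state=q0 head=1 tape=_0[_]0101   (q0,_)→(q1,_,right)
state=q1 head=2 tape=_0_[0]101
The non-blank tape span at halt is 0_0101.

0_0101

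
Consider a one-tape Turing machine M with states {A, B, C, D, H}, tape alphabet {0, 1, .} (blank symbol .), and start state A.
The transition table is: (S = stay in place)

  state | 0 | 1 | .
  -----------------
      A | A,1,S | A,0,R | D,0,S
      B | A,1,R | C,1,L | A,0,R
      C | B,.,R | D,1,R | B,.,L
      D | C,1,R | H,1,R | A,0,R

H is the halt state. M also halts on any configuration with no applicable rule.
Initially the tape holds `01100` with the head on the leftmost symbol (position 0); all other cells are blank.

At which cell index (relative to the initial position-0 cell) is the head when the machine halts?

state=A head=0 tape=[0]1100....   (A,0)→(A,1,S)
state=A head=0 tape=[1]1100....   (A,1)→(A,0,R)
state=A head=1 tape=0[1]100....   (A,1)→(A,0,R)
state=A head=2 tape=00[1]00....   (A,1)→(A,0,R)
state=A head=3 tape=000[0]0....   (A,0)→(A,1,S)
state=A head=3 tape=000[1]0....   (A,1)→(A,0,R)
state=A head=4 tape=0000[0]....   (A,0)→(A,1,S)
state=A head=4 tape=0000[1]....   (A,1)→(A,0,R)
state=A head=5 tape=00000[.]...   (A,.)→(D,0,S)
state=D head=5 tape=00000[0]...   (D,0)→(C,1,R)
state=C head=6 tape=000001[.]..   (C,.)→(B,.,L)
state=B head=5 tape=00000[1]...   (B,1)→(C,1,L)
state=C head=4 tape=0000[0]1...   (C,0)→(B,.,R)
state=B head=5 tape=0000.[1]...   (B,1)→(C,1,L)
state=C head=4 tape=0000[.]1...   (C,.)→(B,.,L)
state=B head=3 tape=000[0].1...   (B,0)→(A,1,R)
state=A head=4 tape=0001[.]1...   (A,.)→(D,0,S)
state=D head=4 tape=0001[0]1...   (D,0)→(C,1,R)
state=C head=5 tape=00011[1]...   (C,1)→(D,1,R)
state=D head=6 tape=000111[.]..   (D,.)→(A,0,R)
state=A head=7 tape=0001110[.].   (A,.)→(D,0,S)
state=D head=7 tape=0001110[0].   (D,0)→(C,1,R)
state=C head=8 tape=00011101[.]   (C,.)→(B,.,L)
state=B head=7 tape=0001110[1].   (B,1)→(C,1,L)
state=C head=6 tape=000111[0]1.   (C,0)→(B,.,R)
state=B head=7 tape=000111.[1].   (B,1)→(C,1,L)
state=C head=6 tape=000111[.]1.   (C,.)→(B,.,L)
state=B head=5 tape=00011[1].1.   (B,1)→(C,1,L)
state=C head=4 tape=0001[1]1.1.   (C,1)→(D,1,R)
state=D head=5 tape=00011[1].1.   (D,1)→(H,1,R)
state=H head=6 tape=000111[.]1.
At halt the head is at cell 6.

6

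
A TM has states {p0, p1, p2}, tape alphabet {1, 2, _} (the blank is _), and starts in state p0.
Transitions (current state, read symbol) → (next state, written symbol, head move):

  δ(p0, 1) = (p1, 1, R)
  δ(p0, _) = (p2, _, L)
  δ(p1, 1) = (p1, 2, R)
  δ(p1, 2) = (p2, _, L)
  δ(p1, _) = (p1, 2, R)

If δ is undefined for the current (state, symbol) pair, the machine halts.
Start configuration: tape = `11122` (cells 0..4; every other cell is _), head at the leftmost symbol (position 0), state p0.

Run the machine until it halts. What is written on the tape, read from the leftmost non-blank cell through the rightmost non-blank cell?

122_2

p0 | [1]1122   read 1 → write 1, move R, go to p1
p1 | 1[1]122   read 1 → write 2, move R, go to p1
p1 | 12[1]22   read 1 → write 2, move R, go to p1
p1 | 122[2]2   read 2 → write _, move L, go to p2
p2 | 12[2]_2
The non-blank tape span at halt is 122_2.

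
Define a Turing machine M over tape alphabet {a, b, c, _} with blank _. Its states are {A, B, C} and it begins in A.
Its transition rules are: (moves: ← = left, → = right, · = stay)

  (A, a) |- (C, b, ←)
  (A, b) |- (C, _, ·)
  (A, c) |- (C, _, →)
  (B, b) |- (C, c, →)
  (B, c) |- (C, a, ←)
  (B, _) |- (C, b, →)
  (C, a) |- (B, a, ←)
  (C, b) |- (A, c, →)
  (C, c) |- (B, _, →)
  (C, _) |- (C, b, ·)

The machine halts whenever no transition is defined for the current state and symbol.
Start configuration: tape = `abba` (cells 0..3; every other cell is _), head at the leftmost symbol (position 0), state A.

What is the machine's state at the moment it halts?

state=A head=0 tape=_[a]bba__   (A,a)→(C,b,←)
state=C head=-1 tape=[_]bbba__   (C,_)→(C,b,·)
state=C head=-1 tape=[b]bbba__   (C,b)→(A,c,→)
state=A head=0 tape=c[b]bba__   (A,b)→(C,_,·)
state=C head=0 tape=c[_]bba__   (C,_)→(C,b,·)
state=C head=0 tape=c[b]bba__   (C,b)→(A,c,→)
state=A head=1 tape=cc[b]ba__   (A,b)→(C,_,·)
state=C head=1 tape=cc[_]ba__   (C,_)→(C,b,·)
state=C head=1 tape=cc[b]ba__   (C,b)→(A,c,→)
state=A head=2 tape=ccc[b]a__   (A,b)→(C,_,·)
state=C head=2 tape=ccc[_]a__   (C,_)→(C,b,·)
state=C head=2 tape=ccc[b]a__   (C,b)→(A,c,→)
state=A head=3 tape=cccc[a]__   (A,a)→(C,b,←)
state=C head=2 tape=ccc[c]b__   (C,c)→(B,_,→)
state=B head=3 tape=ccc_[b]__   (B,b)→(C,c,→)
state=C head=4 tape=ccc_c[_]_   (C,_)→(C,b,·)
state=C head=4 tape=ccc_c[b]_   (C,b)→(A,c,→)
state=A head=5 tape=ccc_cc[_]
No transition is defined for (A, _); M halts in state A.

A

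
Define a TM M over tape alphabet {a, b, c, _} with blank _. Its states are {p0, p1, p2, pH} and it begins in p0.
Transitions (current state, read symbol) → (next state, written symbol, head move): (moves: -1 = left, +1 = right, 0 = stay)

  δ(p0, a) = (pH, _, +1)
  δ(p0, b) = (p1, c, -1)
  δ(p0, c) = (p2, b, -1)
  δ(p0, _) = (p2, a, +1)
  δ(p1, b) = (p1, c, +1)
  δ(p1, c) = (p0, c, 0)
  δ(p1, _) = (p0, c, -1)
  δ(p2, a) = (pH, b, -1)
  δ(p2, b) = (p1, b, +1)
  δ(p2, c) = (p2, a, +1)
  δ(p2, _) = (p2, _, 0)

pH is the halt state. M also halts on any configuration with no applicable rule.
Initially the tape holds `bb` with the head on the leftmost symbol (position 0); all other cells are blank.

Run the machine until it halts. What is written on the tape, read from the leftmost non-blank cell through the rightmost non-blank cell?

state=p0 head=0 tape=__[b]b_   (p0,b)→(p1,c,-1)
state=p1 head=-1 tape=_[_]cb_   (p1,_)→(p0,c,-1)
state=p0 head=-2 tape=[_]ccb_   (p0,_)→(p2,a,+1)
state=p2 head=-1 tape=a[c]cb_   (p2,c)→(p2,a,+1)
state=p2 head=0 tape=aa[c]b_   (p2,c)→(p2,a,+1)
state=p2 head=1 tape=aaa[b]_   (p2,b)→(p1,b,+1)
state=p1 head=2 tape=aaab[_]   (p1,_)→(p0,c,-1)
state=p0 head=1 tape=aaa[b]c   (p0,b)→(p1,c,-1)
state=p1 head=0 tape=aa[a]cc
The non-blank tape span at halt is aaacc.

aaacc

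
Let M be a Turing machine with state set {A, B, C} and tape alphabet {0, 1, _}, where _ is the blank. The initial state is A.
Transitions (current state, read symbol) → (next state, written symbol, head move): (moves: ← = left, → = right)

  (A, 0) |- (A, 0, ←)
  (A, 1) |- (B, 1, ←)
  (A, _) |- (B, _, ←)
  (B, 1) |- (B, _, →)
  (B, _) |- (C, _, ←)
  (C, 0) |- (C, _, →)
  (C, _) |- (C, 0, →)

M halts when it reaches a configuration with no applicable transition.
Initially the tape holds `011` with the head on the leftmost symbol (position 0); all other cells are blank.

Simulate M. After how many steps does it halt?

state=A head=0 tape=___[0]11   (A,0)→(A,0,←)
state=A head=-1 tape=__[_]011   (A,_)→(B,_,←)
state=B head=-2 tape=_[_]_011   (B,_)→(C,_,←)
state=C head=-3 tape=[_]__011   (C,_)→(C,0,→)
state=C head=-2 tape=0[_]_011   (C,_)→(C,0,→)
state=C head=-1 tape=00[_]011   (C,_)→(C,0,→)
state=C head=0 tape=000[0]11   (C,0)→(C,_,→)
state=C head=1 tape=000_[1]1
M halts after 7 transitions.

7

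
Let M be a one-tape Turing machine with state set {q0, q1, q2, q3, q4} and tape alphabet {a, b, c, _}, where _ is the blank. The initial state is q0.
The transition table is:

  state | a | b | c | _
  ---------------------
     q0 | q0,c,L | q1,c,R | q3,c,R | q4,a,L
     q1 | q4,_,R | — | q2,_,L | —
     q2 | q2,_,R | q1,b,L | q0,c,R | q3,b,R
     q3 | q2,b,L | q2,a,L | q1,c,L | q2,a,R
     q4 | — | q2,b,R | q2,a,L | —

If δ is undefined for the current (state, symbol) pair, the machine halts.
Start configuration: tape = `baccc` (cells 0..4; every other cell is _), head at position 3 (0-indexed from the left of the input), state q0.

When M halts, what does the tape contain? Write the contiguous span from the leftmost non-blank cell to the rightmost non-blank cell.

b__bba

q0 | bac[c]c_   read c → write c, move R, go to q3
q3 | bacc[c]_   read c → write c, move L, go to q1
q1 | bac[c]c_   read c → write _, move L, go to q2
q2 | ba[c]_c_   read c → write c, move R, go to q0
q0 | bac[_]c_   read _ → write a, move L, go to q4
q4 | ba[c]ac_   read c → write a, move L, go to q2
q2 | b[a]aac_   read a → write _, move R, go to q2
q2 | b_[a]ac_   read a → write _, move R, go to q2
q2 | b__[a]c_   read a → write _, move R, go to q2
q2 | b___[c]_   read c → write c, move R, go to q0
q0 | b___c[_]   read _ → write a, move L, go to q4
q4 | b___[c]a   read c → write a, move L, go to q2
q2 | b__[_]aa   read _ → write b, move R, go to q3
q3 | b__b[a]a   read a → write b, move L, go to q2
q2 | b__[b]ba   read b → write b, move L, go to q1
q1 | b_[_]bba
The non-blank tape span at halt is b__bba.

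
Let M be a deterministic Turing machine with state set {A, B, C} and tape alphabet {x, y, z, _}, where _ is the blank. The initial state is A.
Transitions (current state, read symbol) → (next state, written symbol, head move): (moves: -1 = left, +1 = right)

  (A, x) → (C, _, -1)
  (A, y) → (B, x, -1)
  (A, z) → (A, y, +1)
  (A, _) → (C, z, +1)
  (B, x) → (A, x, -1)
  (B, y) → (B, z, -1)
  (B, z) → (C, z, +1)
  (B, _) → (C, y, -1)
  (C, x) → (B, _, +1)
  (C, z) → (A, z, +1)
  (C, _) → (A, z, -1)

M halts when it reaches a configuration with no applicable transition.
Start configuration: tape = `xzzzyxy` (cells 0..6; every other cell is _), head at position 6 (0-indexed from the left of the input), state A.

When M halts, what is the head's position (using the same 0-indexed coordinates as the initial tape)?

6

A | xzzzyx[y]_   read y → write x, move -1, go to B
B | xzzzy[x]x_   read x → write x, move -1, go to A
A | xzzz[y]xx_   read y → write x, move -1, go to B
B | xzz[z]xxx_   read z → write z, move +1, go to C
C | xzzz[x]xx_   read x → write _, move +1, go to B
B | xzzz_[x]x_   read x → write x, move -1, go to A
A | xzzz[_]xx_   read _ → write z, move +1, go to C
C | xzzzz[x]x_   read x → write _, move +1, go to B
B | xzzzz_[x]_   read x → write x, move -1, go to A
A | xzzzz[_]x_   read _ → write z, move +1, go to C
C | xzzzzz[x]_   read x → write _, move +1, go to B
B | xzzzzz_[_]   read _ → write y, move -1, go to C
C | xzzzzz[_]y   read _ → write z, move -1, go to A
A | xzzzz[z]zy   read z → write y, move +1, go to A
A | xzzzzy[z]y   read z → write y, move +1, go to A
A | xzzzzyy[y]   read y → write x, move -1, go to B
B | xzzzzy[y]x   read y → write z, move -1, go to B
B | xzzzz[y]zx   read y → write z, move -1, go to B
B | xzzz[z]zzx   read z → write z, move +1, go to C
C | xzzzz[z]zx   read z → write z, move +1, go to A
A | xzzzzz[z]x   read z → write y, move +1, go to A
A | xzzzzzy[x]   read x → write _, move -1, go to C
C | xzzzzz[y]_
At halt the head is at cell 6.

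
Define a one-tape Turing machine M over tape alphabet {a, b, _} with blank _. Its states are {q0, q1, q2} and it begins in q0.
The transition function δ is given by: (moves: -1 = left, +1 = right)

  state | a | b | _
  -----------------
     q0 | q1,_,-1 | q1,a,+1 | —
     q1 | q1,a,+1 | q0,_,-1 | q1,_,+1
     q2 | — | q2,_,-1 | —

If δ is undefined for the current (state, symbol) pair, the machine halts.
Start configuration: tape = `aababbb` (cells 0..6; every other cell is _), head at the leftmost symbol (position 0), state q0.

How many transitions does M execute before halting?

16

q0 | _[a]ababbb   read a → write _, move -1, go to q1
q1 | [_]_ababbb   read _ → write _, move +1, go to q1
q1 | _[_]ababbb   read _ → write _, move +1, go to q1
q1 | __[a]babbb   read a → write a, move +1, go to q1
q1 | __a[b]abbb   read b → write _, move -1, go to q0
q0 | __[a]_abbb   read a → write _, move -1, go to q1
q1 | _[_]__abbb   read _ → write _, move +1, go to q1
q1 | __[_]_abbb   read _ → write _, move +1, go to q1
q1 | ___[_]abbb   read _ → write _, move +1, go to q1
q1 | ____[a]bbb   read a → write a, move +1, go to q1
q1 | ____a[b]bb   read b → write _, move -1, go to q0
q0 | ____[a]_bb   read a → write _, move -1, go to q1
q1 | ___[_]__bb   read _ → write _, move +1, go to q1
q1 | ____[_]_bb   read _ → write _, move +1, go to q1
q1 | _____[_]bb   read _ → write _, move +1, go to q1
q1 | ______[b]b   read b → write _, move -1, go to q0
q0 | _____[_]_b
M halts after 16 transitions.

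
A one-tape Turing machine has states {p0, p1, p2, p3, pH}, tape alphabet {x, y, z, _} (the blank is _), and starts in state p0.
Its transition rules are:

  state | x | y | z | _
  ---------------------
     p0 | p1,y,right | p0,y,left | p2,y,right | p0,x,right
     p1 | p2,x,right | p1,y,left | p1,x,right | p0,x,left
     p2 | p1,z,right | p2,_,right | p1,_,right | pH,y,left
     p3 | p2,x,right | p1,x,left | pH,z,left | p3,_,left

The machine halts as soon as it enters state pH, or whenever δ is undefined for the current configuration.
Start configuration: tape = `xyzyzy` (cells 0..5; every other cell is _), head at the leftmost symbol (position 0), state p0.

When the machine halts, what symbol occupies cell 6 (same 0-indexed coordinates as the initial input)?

state=p0 head=0 tape=__[x]yzyzy_   (p0,x)→(p1,y,right)
state=p1 head=1 tape=__y[y]zyzy_   (p1,y)→(p1,y,left)
state=p1 head=0 tape=__[y]yzyzy_   (p1,y)→(p1,y,left)
state=p1 head=-1 tape=_[_]yyzyzy_   (p1,_)→(p0,x,left)
state=p0 head=-2 tape=[_]xyyzyzy_   (p0,_)→(p0,x,right)
state=p0 head=-1 tape=x[x]yyzyzy_   (p0,x)→(p1,y,right)
state=p1 head=0 tape=xy[y]yzyzy_   (p1,y)→(p1,y,left)
state=p1 head=-1 tape=x[y]yyzyzy_   (p1,y)→(p1,y,left)
state=p1 head=-2 tape=[x]yyyzyzy_   (p1,x)→(p2,x,right)
state=p2 head=-1 tape=x[y]yyzyzy_   (p2,y)→(p2,_,right)
state=p2 head=0 tape=x_[y]yzyzy_   (p2,y)→(p2,_,right)
state=p2 head=1 tape=x__[y]zyzy_   (p2,y)→(p2,_,right)
state=p2 head=2 tape=x___[z]yzy_   (p2,z)→(p1,_,right)
state=p1 head=3 tape=x____[y]zy_   (p1,y)→(p1,y,left)
state=p1 head=2 tape=x___[_]yzy_   (p1,_)→(p0,x,left)
state=p0 head=1 tape=x__[_]xyzy_   (p0,_)→(p0,x,right)
state=p0 head=2 tape=x__x[x]yzy_   (p0,x)→(p1,y,right)
state=p1 head=3 tape=x__xy[y]zy_   (p1,y)→(p1,y,left)
state=p1 head=2 tape=x__x[y]yzy_   (p1,y)→(p1,y,left)
state=p1 head=1 tape=x__[x]yyzy_   (p1,x)→(p2,x,right)
state=p2 head=2 tape=x__x[y]yzy_   (p2,y)→(p2,_,right)
state=p2 head=3 tape=x__x_[y]zy_   (p2,y)→(p2,_,right)
state=p2 head=4 tape=x__x__[z]y_   (p2,z)→(p1,_,right)
state=p1 head=5 tape=x__x___[y]_   (p1,y)→(p1,y,left)
state=p1 head=4 tape=x__x__[_]y_   (p1,_)→(p0,x,left)
state=p0 head=3 tape=x__x_[_]xy_   (p0,_)→(p0,x,right)
state=p0 head=4 tape=x__x_x[x]y_   (p0,x)→(p1,y,right)
state=p1 head=5 tape=x__x_xy[y]_   (p1,y)→(p1,y,left)
state=p1 head=4 tape=x__x_x[y]y_   (p1,y)→(p1,y,left)
state=p1 head=3 tape=x__x_[x]yy_   (p1,x)→(p2,x,right)
state=p2 head=4 tape=x__x_x[y]y_   (p2,y)→(p2,_,right)
state=p2 head=5 tape=x__x_x_[y]_   (p2,y)→(p2,_,right)
state=p2 head=6 tape=x__x_x__[_]   (p2,_)→(pH,y,left)
state=pH head=5 tape=x__x_x_[_]y
Cell 6 holds y when M halts.

y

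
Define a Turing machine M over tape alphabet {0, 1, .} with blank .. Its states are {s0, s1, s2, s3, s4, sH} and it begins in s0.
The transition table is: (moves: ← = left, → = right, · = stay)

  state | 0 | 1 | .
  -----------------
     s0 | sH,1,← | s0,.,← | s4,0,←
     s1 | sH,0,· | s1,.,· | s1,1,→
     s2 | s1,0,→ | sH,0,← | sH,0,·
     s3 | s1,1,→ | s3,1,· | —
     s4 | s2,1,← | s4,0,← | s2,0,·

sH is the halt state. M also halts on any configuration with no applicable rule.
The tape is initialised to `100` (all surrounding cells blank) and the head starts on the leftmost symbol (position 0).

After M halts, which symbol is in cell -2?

0

state=s0 head=0 tape=..[1]00   (s0,1)→(s0,.,←)
state=s0 head=-1 tape=.[.].00   (s0,.)→(s4,0,←)
state=s4 head=-2 tape=[.]0.00   (s4,.)→(s2,0,·)
state=s2 head=-2 tape=[0]0.00   (s2,0)→(s1,0,→)
state=s1 head=-1 tape=0[0].00   (s1,0)→(sH,0,·)
state=sH head=-1 tape=0[0].00
Cell -2 holds 0 when M halts.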